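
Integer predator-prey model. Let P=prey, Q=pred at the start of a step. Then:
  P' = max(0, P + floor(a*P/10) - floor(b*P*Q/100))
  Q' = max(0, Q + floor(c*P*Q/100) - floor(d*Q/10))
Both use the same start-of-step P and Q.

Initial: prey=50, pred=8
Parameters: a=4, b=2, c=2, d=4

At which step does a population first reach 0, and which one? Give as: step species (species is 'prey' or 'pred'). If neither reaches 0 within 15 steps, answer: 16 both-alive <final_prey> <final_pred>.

Step 1: prey: 50+20-8=62; pred: 8+8-3=13
Step 2: prey: 62+24-16=70; pred: 13+16-5=24
Step 3: prey: 70+28-33=65; pred: 24+33-9=48
Step 4: prey: 65+26-62=29; pred: 48+62-19=91
Step 5: prey: 29+11-52=0; pred: 91+52-36=107
First extinction: prey at step 5

Answer: 5 prey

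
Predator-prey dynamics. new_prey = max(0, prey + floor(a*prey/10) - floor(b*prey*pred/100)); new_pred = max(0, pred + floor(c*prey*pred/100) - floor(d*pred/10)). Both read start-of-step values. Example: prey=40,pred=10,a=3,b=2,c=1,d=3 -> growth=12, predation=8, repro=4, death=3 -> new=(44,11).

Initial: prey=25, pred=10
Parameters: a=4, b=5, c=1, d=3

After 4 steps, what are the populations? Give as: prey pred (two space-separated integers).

Answer: 21 7

Derivation:
Step 1: prey: 25+10-12=23; pred: 10+2-3=9
Step 2: prey: 23+9-10=22; pred: 9+2-2=9
Step 3: prey: 22+8-9=21; pred: 9+1-2=8
Step 4: prey: 21+8-8=21; pred: 8+1-2=7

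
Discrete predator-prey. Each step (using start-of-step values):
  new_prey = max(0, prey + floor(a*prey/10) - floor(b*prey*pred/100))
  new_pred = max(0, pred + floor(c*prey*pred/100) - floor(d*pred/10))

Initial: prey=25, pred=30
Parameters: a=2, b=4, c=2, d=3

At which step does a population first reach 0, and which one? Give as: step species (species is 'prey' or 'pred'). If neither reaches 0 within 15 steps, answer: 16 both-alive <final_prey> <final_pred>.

Step 1: prey: 25+5-30=0; pred: 30+15-9=36
First extinction: prey at step 1

Answer: 1 prey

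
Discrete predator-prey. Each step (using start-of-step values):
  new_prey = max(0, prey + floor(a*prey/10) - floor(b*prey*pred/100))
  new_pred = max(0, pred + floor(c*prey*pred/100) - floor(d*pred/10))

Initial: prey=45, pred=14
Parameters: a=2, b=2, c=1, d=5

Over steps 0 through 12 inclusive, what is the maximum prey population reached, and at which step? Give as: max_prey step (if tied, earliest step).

Step 1: prey: 45+9-12=42; pred: 14+6-7=13
Step 2: prey: 42+8-10=40; pred: 13+5-6=12
Step 3: prey: 40+8-9=39; pred: 12+4-6=10
Step 4: prey: 39+7-7=39; pred: 10+3-5=8
Step 5: prey: 39+7-6=40; pred: 8+3-4=7
Step 6: prey: 40+8-5=43; pred: 7+2-3=6
Step 7: prey: 43+8-5=46; pred: 6+2-3=5
Step 8: prey: 46+9-4=51; pred: 5+2-2=5
Step 9: prey: 51+10-5=56; pred: 5+2-2=5
Step 10: prey: 56+11-5=62; pred: 5+2-2=5
Step 11: prey: 62+12-6=68; pred: 5+3-2=6
Step 12: prey: 68+13-8=73; pred: 6+4-3=7
Max prey = 73 at step 12

Answer: 73 12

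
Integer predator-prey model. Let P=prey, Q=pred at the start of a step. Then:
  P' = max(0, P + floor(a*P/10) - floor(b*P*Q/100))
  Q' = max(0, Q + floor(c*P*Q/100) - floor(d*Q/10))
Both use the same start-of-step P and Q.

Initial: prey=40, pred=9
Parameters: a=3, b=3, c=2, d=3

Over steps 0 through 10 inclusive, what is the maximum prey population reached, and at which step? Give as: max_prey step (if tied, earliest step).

Answer: 42 1

Derivation:
Step 1: prey: 40+12-10=42; pred: 9+7-2=14
Step 2: prey: 42+12-17=37; pred: 14+11-4=21
Step 3: prey: 37+11-23=25; pred: 21+15-6=30
Step 4: prey: 25+7-22=10; pred: 30+15-9=36
Step 5: prey: 10+3-10=3; pred: 36+7-10=33
Step 6: prey: 3+0-2=1; pred: 33+1-9=25
Step 7: prey: 1+0-0=1; pred: 25+0-7=18
Step 8: prey: 1+0-0=1; pred: 18+0-5=13
Step 9: prey: 1+0-0=1; pred: 13+0-3=10
Step 10: prey: 1+0-0=1; pred: 10+0-3=7
Max prey = 42 at step 1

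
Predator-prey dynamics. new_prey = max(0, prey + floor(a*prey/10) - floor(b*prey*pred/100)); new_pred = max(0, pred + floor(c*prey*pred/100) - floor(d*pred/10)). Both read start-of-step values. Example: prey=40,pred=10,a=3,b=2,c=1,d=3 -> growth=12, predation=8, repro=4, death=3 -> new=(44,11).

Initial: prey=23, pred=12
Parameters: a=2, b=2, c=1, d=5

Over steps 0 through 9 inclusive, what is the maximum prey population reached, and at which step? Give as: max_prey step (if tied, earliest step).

Answer: 61 9

Derivation:
Step 1: prey: 23+4-5=22; pred: 12+2-6=8
Step 2: prey: 22+4-3=23; pred: 8+1-4=5
Step 3: prey: 23+4-2=25; pred: 5+1-2=4
Step 4: prey: 25+5-2=28; pred: 4+1-2=3
Step 5: prey: 28+5-1=32; pred: 3+0-1=2
Step 6: prey: 32+6-1=37; pred: 2+0-1=1
Step 7: prey: 37+7-0=44; pred: 1+0-0=1
Step 8: prey: 44+8-0=52; pred: 1+0-0=1
Step 9: prey: 52+10-1=61; pred: 1+0-0=1
Max prey = 61 at step 9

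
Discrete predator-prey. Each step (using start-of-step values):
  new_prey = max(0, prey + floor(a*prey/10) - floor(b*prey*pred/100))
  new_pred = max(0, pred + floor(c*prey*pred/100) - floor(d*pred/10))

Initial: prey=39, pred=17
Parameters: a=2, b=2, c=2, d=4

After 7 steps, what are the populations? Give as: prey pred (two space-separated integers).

Step 1: prey: 39+7-13=33; pred: 17+13-6=24
Step 2: prey: 33+6-15=24; pred: 24+15-9=30
Step 3: prey: 24+4-14=14; pred: 30+14-12=32
Step 4: prey: 14+2-8=8; pred: 32+8-12=28
Step 5: prey: 8+1-4=5; pred: 28+4-11=21
Step 6: prey: 5+1-2=4; pred: 21+2-8=15
Step 7: prey: 4+0-1=3; pred: 15+1-6=10

Answer: 3 10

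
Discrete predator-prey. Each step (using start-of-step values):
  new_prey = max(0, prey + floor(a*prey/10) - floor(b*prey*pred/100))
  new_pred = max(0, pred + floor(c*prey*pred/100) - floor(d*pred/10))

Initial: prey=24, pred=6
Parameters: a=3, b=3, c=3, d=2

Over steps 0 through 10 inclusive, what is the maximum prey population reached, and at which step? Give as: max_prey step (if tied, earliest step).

Step 1: prey: 24+7-4=27; pred: 6+4-1=9
Step 2: prey: 27+8-7=28; pred: 9+7-1=15
Step 3: prey: 28+8-12=24; pred: 15+12-3=24
Step 4: prey: 24+7-17=14; pred: 24+17-4=37
Step 5: prey: 14+4-15=3; pred: 37+15-7=45
Step 6: prey: 3+0-4=0; pred: 45+4-9=40
Step 7: prey: 0+0-0=0; pred: 40+0-8=32
Step 8: prey: 0+0-0=0; pred: 32+0-6=26
Step 9: prey: 0+0-0=0; pred: 26+0-5=21
Step 10: prey: 0+0-0=0; pred: 21+0-4=17
Max prey = 28 at step 2

Answer: 28 2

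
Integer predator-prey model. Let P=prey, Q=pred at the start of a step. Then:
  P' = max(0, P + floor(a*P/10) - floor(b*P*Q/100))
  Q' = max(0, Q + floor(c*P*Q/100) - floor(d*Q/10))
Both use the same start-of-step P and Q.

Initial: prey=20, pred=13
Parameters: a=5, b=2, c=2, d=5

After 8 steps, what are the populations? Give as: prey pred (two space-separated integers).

Step 1: prey: 20+10-5=25; pred: 13+5-6=12
Step 2: prey: 25+12-6=31; pred: 12+6-6=12
Step 3: prey: 31+15-7=39; pred: 12+7-6=13
Step 4: prey: 39+19-10=48; pred: 13+10-6=17
Step 5: prey: 48+24-16=56; pred: 17+16-8=25
Step 6: prey: 56+28-28=56; pred: 25+28-12=41
Step 7: prey: 56+28-45=39; pred: 41+45-20=66
Step 8: prey: 39+19-51=7; pred: 66+51-33=84

Answer: 7 84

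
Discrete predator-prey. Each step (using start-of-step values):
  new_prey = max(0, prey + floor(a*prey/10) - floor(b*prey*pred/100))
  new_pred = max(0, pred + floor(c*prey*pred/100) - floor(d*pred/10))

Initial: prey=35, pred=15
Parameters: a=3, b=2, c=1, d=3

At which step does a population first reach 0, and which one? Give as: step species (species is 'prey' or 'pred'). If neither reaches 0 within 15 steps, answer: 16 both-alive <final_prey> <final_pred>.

Step 1: prey: 35+10-10=35; pred: 15+5-4=16
Step 2: prey: 35+10-11=34; pred: 16+5-4=17
Step 3: prey: 34+10-11=33; pred: 17+5-5=17
Step 4: prey: 33+9-11=31; pred: 17+5-5=17
Step 5: prey: 31+9-10=30; pred: 17+5-5=17
Step 6: prey: 30+9-10=29; pred: 17+5-5=17
Step 7: prey: 29+8-9=28; pred: 17+4-5=16
Step 8: prey: 28+8-8=28; pred: 16+4-4=16
Steps 9-15: state stable at prey=28, pred=16 (no change)
No extinction within 15 steps

Answer: 16 both-alive 28 16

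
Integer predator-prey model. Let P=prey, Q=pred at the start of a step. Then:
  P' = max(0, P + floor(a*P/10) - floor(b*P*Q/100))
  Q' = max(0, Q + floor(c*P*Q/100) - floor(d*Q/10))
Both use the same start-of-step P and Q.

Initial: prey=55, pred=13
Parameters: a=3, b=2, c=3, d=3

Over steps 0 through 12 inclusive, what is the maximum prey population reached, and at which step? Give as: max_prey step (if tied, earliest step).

Step 1: prey: 55+16-14=57; pred: 13+21-3=31
Step 2: prey: 57+17-35=39; pred: 31+53-9=75
Step 3: prey: 39+11-58=0; pred: 75+87-22=140
Step 4: prey: 0+0-0=0; pred: 140+0-42=98
Step 5: prey: 0+0-0=0; pred: 98+0-29=69
Step 6: prey: 0+0-0=0; pred: 69+0-20=49
Step 7: prey: 0+0-0=0; pred: 49+0-14=35
Step 8: prey: 0+0-0=0; pred: 35+0-10=25
Step 9: prey: 0+0-0=0; pred: 25+0-7=18
Step 10: prey: 0+0-0=0; pred: 18+0-5=13
Step 11: prey: 0+0-0=0; pred: 13+0-3=10
Step 12: prey: 0+0-0=0; pred: 10+0-3=7
Max prey = 57 at step 1

Answer: 57 1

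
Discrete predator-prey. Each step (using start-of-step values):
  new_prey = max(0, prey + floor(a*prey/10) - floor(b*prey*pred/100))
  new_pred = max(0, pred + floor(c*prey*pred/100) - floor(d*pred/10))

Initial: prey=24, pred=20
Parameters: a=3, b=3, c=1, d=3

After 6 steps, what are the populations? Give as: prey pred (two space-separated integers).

Answer: 9 6

Derivation:
Step 1: prey: 24+7-14=17; pred: 20+4-6=18
Step 2: prey: 17+5-9=13; pred: 18+3-5=16
Step 3: prey: 13+3-6=10; pred: 16+2-4=14
Step 4: prey: 10+3-4=9; pred: 14+1-4=11
Step 5: prey: 9+2-2=9; pred: 11+0-3=8
Step 6: prey: 9+2-2=9; pred: 8+0-2=6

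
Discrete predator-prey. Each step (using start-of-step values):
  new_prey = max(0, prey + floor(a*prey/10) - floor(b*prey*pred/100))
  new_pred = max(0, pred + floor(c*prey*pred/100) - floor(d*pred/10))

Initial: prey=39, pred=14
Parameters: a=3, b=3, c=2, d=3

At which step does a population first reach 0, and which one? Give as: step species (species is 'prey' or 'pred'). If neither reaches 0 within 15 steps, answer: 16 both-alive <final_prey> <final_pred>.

Step 1: prey: 39+11-16=34; pred: 14+10-4=20
Step 2: prey: 34+10-20=24; pred: 20+13-6=27
Step 3: prey: 24+7-19=12; pred: 27+12-8=31
Step 4: prey: 12+3-11=4; pred: 31+7-9=29
Step 5: prey: 4+1-3=2; pred: 29+2-8=23
Step 6: prey: 2+0-1=1; pred: 23+0-6=17
Step 7: prey: 1+0-0=1; pred: 17+0-5=12
Step 8: prey: 1+0-0=1; pred: 12+0-3=9
Step 9: prey: 1+0-0=1; pred: 9+0-2=7
Step 10: prey: 1+0-0=1; pred: 7+0-2=5
Step 11: prey: 1+0-0=1; pred: 5+0-1=4
Step 12: prey: 1+0-0=1; pred: 4+0-1=3
Step 13: prey: 1+0-0=1; pred: 3+0-0=3
Steps 14-15: state stable at prey=1, pred=3 (no change)
No extinction within 15 steps

Answer: 16 both-alive 1 3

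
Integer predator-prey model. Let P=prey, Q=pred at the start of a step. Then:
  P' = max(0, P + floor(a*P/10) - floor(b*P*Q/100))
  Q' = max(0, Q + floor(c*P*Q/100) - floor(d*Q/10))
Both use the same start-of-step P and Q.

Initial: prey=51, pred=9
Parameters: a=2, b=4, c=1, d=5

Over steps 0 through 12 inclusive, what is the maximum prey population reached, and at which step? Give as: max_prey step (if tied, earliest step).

Answer: 88 12

Derivation:
Step 1: prey: 51+10-18=43; pred: 9+4-4=9
Step 2: prey: 43+8-15=36; pred: 9+3-4=8
Step 3: prey: 36+7-11=32; pred: 8+2-4=6
Step 4: prey: 32+6-7=31; pred: 6+1-3=4
Step 5: prey: 31+6-4=33; pred: 4+1-2=3
Step 6: prey: 33+6-3=36; pred: 3+0-1=2
Step 7: prey: 36+7-2=41; pred: 2+0-1=1
Step 8: prey: 41+8-1=48; pred: 1+0-0=1
Step 9: prey: 48+9-1=56; pred: 1+0-0=1
Step 10: prey: 56+11-2=65; pred: 1+0-0=1
Step 11: prey: 65+13-2=76; pred: 1+0-0=1
Step 12: prey: 76+15-3=88; pred: 1+0-0=1
Max prey = 88 at step 12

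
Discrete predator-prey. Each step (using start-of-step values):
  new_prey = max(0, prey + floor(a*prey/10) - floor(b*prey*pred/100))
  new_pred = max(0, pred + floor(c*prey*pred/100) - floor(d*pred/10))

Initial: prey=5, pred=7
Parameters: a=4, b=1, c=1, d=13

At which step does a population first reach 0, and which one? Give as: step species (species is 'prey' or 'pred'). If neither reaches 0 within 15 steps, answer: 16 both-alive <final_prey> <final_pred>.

Step 1: prey: 5+2-0=7; pred: 7+0-9=0
First extinction: pred at step 1

Answer: 1 pred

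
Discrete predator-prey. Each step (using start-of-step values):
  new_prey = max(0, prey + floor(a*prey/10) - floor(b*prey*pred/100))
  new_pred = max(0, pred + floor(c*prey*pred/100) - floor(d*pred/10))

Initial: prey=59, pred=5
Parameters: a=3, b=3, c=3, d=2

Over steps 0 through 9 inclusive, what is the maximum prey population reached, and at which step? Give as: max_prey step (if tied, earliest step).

Step 1: prey: 59+17-8=68; pred: 5+8-1=12
Step 2: prey: 68+20-24=64; pred: 12+24-2=34
Step 3: prey: 64+19-65=18; pred: 34+65-6=93
Step 4: prey: 18+5-50=0; pred: 93+50-18=125
Step 5: prey: 0+0-0=0; pred: 125+0-25=100
Step 6: prey: 0+0-0=0; pred: 100+0-20=80
Step 7: prey: 0+0-0=0; pred: 80+0-16=64
Step 8: prey: 0+0-0=0; pred: 64+0-12=52
Step 9: prey: 0+0-0=0; pred: 52+0-10=42
Max prey = 68 at step 1

Answer: 68 1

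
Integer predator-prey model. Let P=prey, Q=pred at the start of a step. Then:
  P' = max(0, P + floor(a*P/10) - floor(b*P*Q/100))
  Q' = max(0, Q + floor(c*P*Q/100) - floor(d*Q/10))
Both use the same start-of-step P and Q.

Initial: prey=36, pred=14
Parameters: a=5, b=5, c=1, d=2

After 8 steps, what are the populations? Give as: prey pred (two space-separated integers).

Step 1: prey: 36+18-25=29; pred: 14+5-2=17
Step 2: prey: 29+14-24=19; pred: 17+4-3=18
Step 3: prey: 19+9-17=11; pred: 18+3-3=18
Step 4: prey: 11+5-9=7; pred: 18+1-3=16
Step 5: prey: 7+3-5=5; pred: 16+1-3=14
Step 6: prey: 5+2-3=4; pred: 14+0-2=12
Step 7: prey: 4+2-2=4; pred: 12+0-2=10
Step 8: prey: 4+2-2=4; pred: 10+0-2=8

Answer: 4 8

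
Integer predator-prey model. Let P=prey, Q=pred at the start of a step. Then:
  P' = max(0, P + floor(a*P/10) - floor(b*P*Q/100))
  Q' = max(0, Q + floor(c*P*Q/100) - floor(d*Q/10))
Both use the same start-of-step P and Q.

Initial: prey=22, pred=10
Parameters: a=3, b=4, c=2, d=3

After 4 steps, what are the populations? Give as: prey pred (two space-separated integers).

Step 1: prey: 22+6-8=20; pred: 10+4-3=11
Step 2: prey: 20+6-8=18; pred: 11+4-3=12
Step 3: prey: 18+5-8=15; pred: 12+4-3=13
Step 4: prey: 15+4-7=12; pred: 13+3-3=13

Answer: 12 13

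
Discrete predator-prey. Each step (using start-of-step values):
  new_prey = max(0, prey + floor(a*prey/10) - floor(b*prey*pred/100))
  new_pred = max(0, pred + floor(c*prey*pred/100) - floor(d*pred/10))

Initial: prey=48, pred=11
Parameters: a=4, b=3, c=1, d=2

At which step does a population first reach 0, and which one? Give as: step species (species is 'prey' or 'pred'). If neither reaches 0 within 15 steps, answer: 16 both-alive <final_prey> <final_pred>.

Answer: 16 both-alive 1 6

Derivation:
Step 1: prey: 48+19-15=52; pred: 11+5-2=14
Step 2: prey: 52+20-21=51; pred: 14+7-2=19
Step 3: prey: 51+20-29=42; pred: 19+9-3=25
Step 4: prey: 42+16-31=27; pred: 25+10-5=30
Step 5: prey: 27+10-24=13; pred: 30+8-6=32
Step 6: prey: 13+5-12=6; pred: 32+4-6=30
Step 7: prey: 6+2-5=3; pred: 30+1-6=25
Step 8: prey: 3+1-2=2; pred: 25+0-5=20
Step 9: prey: 2+0-1=1; pred: 20+0-4=16
Step 10: prey: 1+0-0=1; pred: 16+0-3=13
Step 11: prey: 1+0-0=1; pred: 13+0-2=11
Step 12: prey: 1+0-0=1; pred: 11+0-2=9
Step 13: prey: 1+0-0=1; pred: 9+0-1=8
Step 14: prey: 1+0-0=1; pred: 8+0-1=7
Step 15: prey: 1+0-0=1; pred: 7+0-1=6
No extinction within 15 steps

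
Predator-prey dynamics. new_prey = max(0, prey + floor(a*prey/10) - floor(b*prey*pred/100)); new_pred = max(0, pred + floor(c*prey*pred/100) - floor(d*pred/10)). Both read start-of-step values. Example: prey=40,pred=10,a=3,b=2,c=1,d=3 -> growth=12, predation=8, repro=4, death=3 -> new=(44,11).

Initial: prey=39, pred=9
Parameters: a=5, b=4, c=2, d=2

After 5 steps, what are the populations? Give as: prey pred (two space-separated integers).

Answer: 0 39

Derivation:
Step 1: prey: 39+19-14=44; pred: 9+7-1=15
Step 2: prey: 44+22-26=40; pred: 15+13-3=25
Step 3: prey: 40+20-40=20; pred: 25+20-5=40
Step 4: prey: 20+10-32=0; pred: 40+16-8=48
Step 5: prey: 0+0-0=0; pred: 48+0-9=39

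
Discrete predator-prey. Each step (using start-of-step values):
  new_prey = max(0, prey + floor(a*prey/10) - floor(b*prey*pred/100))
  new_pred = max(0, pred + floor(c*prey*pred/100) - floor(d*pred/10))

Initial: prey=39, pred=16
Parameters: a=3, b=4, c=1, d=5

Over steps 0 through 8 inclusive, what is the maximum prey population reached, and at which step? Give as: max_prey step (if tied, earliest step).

Answer: 40 8

Derivation:
Step 1: prey: 39+11-24=26; pred: 16+6-8=14
Step 2: prey: 26+7-14=19; pred: 14+3-7=10
Step 3: prey: 19+5-7=17; pred: 10+1-5=6
Step 4: prey: 17+5-4=18; pred: 6+1-3=4
Step 5: prey: 18+5-2=21; pred: 4+0-2=2
Step 6: prey: 21+6-1=26; pred: 2+0-1=1
Step 7: prey: 26+7-1=32; pred: 1+0-0=1
Step 8: prey: 32+9-1=40; pred: 1+0-0=1
Max prey = 40 at step 8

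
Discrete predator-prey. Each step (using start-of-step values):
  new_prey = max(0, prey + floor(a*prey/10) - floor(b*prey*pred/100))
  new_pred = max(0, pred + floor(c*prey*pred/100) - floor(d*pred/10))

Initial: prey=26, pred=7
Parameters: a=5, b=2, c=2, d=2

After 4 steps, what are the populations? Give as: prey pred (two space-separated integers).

Step 1: prey: 26+13-3=36; pred: 7+3-1=9
Step 2: prey: 36+18-6=48; pred: 9+6-1=14
Step 3: prey: 48+24-13=59; pred: 14+13-2=25
Step 4: prey: 59+29-29=59; pred: 25+29-5=49

Answer: 59 49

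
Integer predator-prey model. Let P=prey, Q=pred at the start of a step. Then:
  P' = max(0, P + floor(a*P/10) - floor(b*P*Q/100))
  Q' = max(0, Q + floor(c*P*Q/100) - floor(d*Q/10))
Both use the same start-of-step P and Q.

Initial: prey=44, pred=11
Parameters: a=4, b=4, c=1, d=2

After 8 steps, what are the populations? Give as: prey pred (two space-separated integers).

Answer: 3 13

Derivation:
Step 1: prey: 44+17-19=42; pred: 11+4-2=13
Step 2: prey: 42+16-21=37; pred: 13+5-2=16
Step 3: prey: 37+14-23=28; pred: 16+5-3=18
Step 4: prey: 28+11-20=19; pred: 18+5-3=20
Step 5: prey: 19+7-15=11; pred: 20+3-4=19
Step 6: prey: 11+4-8=7; pred: 19+2-3=18
Step 7: prey: 7+2-5=4; pred: 18+1-3=16
Step 8: prey: 4+1-2=3; pred: 16+0-3=13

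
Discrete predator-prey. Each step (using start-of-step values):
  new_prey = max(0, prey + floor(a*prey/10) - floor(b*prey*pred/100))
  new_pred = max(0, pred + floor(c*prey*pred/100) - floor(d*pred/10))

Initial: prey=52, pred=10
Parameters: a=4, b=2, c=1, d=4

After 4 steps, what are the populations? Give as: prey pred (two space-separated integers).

Step 1: prey: 52+20-10=62; pred: 10+5-4=11
Step 2: prey: 62+24-13=73; pred: 11+6-4=13
Step 3: prey: 73+29-18=84; pred: 13+9-5=17
Step 4: prey: 84+33-28=89; pred: 17+14-6=25

Answer: 89 25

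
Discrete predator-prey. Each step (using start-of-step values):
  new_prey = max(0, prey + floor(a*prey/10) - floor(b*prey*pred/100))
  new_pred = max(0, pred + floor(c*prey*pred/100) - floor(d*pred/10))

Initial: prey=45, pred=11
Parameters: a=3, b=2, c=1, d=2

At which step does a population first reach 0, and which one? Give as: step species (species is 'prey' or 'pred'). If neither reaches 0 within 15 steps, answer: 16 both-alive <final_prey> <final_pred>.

Answer: 16 both-alive 2 9

Derivation:
Step 1: prey: 45+13-9=49; pred: 11+4-2=13
Step 2: prey: 49+14-12=51; pred: 13+6-2=17
Step 3: prey: 51+15-17=49; pred: 17+8-3=22
Step 4: prey: 49+14-21=42; pred: 22+10-4=28
Step 5: prey: 42+12-23=31; pred: 28+11-5=34
Step 6: prey: 31+9-21=19; pred: 34+10-6=38
Step 7: prey: 19+5-14=10; pred: 38+7-7=38
Step 8: prey: 10+3-7=6; pred: 38+3-7=34
Step 9: prey: 6+1-4=3; pred: 34+2-6=30
Step 10: prey: 3+0-1=2; pred: 30+0-6=24
Step 11: prey: 2+0-0=2; pred: 24+0-4=20
Step 12: prey: 2+0-0=2; pred: 20+0-4=16
Step 13: prey: 2+0-0=2; pred: 16+0-3=13
Step 14: prey: 2+0-0=2; pred: 13+0-2=11
Step 15: prey: 2+0-0=2; pred: 11+0-2=9
No extinction within 15 steps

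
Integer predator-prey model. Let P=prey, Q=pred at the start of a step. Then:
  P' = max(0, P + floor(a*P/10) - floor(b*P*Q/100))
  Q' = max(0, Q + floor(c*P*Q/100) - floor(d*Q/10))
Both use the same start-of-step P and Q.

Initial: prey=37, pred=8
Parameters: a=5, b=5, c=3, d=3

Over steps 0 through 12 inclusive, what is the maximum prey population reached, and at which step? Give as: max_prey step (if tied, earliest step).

Step 1: prey: 37+18-14=41; pred: 8+8-2=14
Step 2: prey: 41+20-28=33; pred: 14+17-4=27
Step 3: prey: 33+16-44=5; pred: 27+26-8=45
Step 4: prey: 5+2-11=0; pred: 45+6-13=38
Step 5: prey: 0+0-0=0; pred: 38+0-11=27
Step 6: prey: 0+0-0=0; pred: 27+0-8=19
Step 7: prey: 0+0-0=0; pred: 19+0-5=14
Step 8: prey: 0+0-0=0; pred: 14+0-4=10
Step 9: prey: 0+0-0=0; pred: 10+0-3=7
Step 10: prey: 0+0-0=0; pred: 7+0-2=5
Step 11: prey: 0+0-0=0; pred: 5+0-1=4
Step 12: prey: 0+0-0=0; pred: 4+0-1=3
Max prey = 41 at step 1

Answer: 41 1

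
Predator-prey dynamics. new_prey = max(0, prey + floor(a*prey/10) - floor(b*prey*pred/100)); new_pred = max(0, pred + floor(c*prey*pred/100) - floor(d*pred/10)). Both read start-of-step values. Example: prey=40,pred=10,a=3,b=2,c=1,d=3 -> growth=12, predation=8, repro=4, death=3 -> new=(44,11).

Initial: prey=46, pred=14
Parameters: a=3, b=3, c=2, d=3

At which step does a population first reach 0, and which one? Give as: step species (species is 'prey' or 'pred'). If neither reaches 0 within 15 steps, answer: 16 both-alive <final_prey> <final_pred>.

Step 1: prey: 46+13-19=40; pred: 14+12-4=22
Step 2: prey: 40+12-26=26; pred: 22+17-6=33
Step 3: prey: 26+7-25=8; pred: 33+17-9=41
Step 4: prey: 8+2-9=1; pred: 41+6-12=35
Step 5: prey: 1+0-1=0; pred: 35+0-10=25
First extinction: prey at step 5

Answer: 5 prey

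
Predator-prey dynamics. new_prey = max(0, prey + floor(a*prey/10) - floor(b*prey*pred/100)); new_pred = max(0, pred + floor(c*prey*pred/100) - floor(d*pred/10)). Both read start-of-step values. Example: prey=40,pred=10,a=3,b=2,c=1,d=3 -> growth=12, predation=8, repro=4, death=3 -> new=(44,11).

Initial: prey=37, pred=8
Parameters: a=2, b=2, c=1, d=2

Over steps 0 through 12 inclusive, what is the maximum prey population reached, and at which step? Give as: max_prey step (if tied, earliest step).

Answer: 39 1

Derivation:
Step 1: prey: 37+7-5=39; pred: 8+2-1=9
Step 2: prey: 39+7-7=39; pred: 9+3-1=11
Step 3: prey: 39+7-8=38; pred: 11+4-2=13
Step 4: prey: 38+7-9=36; pred: 13+4-2=15
Step 5: prey: 36+7-10=33; pred: 15+5-3=17
Step 6: prey: 33+6-11=28; pred: 17+5-3=19
Step 7: prey: 28+5-10=23; pred: 19+5-3=21
Step 8: prey: 23+4-9=18; pred: 21+4-4=21
Step 9: prey: 18+3-7=14; pred: 21+3-4=20
Step 10: prey: 14+2-5=11; pred: 20+2-4=18
Step 11: prey: 11+2-3=10; pred: 18+1-3=16
Step 12: prey: 10+2-3=9; pred: 16+1-3=14
Max prey = 39 at step 1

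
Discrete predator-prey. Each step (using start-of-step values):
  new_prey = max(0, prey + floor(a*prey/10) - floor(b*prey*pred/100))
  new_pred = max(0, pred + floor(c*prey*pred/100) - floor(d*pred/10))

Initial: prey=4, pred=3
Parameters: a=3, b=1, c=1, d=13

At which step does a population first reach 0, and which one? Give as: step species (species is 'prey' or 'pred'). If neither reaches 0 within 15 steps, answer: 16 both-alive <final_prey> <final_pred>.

Answer: 1 pred

Derivation:
Step 1: prey: 4+1-0=5; pred: 3+0-3=0
First extinction: pred at step 1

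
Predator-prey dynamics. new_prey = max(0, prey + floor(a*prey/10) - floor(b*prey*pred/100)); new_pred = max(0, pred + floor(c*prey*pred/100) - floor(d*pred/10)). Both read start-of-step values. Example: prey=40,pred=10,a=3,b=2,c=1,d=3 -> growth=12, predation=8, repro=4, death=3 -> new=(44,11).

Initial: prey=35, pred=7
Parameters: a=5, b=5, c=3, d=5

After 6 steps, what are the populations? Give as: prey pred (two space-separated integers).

Answer: 0 9

Derivation:
Step 1: prey: 35+17-12=40; pred: 7+7-3=11
Step 2: prey: 40+20-22=38; pred: 11+13-5=19
Step 3: prey: 38+19-36=21; pred: 19+21-9=31
Step 4: prey: 21+10-32=0; pred: 31+19-15=35
Step 5: prey: 0+0-0=0; pred: 35+0-17=18
Step 6: prey: 0+0-0=0; pred: 18+0-9=9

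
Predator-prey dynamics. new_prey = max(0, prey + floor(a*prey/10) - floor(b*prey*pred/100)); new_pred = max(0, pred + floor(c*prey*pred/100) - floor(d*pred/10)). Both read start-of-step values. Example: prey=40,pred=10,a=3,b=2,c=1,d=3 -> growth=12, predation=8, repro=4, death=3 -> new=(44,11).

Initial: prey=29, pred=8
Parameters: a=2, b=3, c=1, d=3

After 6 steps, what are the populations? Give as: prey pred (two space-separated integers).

Step 1: prey: 29+5-6=28; pred: 8+2-2=8
Step 2: prey: 28+5-6=27; pred: 8+2-2=8
Step 3: prey: 27+5-6=26; pred: 8+2-2=8
Step 4: prey: 26+5-6=25; pred: 8+2-2=8
Step 5: prey: 25+5-6=24; pred: 8+2-2=8
Step 6: prey: 24+4-5=23; pred: 8+1-2=7

Answer: 23 7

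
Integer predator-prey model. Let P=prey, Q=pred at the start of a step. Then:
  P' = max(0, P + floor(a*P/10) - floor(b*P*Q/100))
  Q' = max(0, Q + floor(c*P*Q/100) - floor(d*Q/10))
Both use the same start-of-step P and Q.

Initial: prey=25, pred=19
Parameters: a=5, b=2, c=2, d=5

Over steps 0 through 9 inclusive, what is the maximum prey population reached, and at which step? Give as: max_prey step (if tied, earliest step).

Answer: 39 4

Derivation:
Step 1: prey: 25+12-9=28; pred: 19+9-9=19
Step 2: prey: 28+14-10=32; pred: 19+10-9=20
Step 3: prey: 32+16-12=36; pred: 20+12-10=22
Step 4: prey: 36+18-15=39; pred: 22+15-11=26
Step 5: prey: 39+19-20=38; pred: 26+20-13=33
Step 6: prey: 38+19-25=32; pred: 33+25-16=42
Step 7: prey: 32+16-26=22; pred: 42+26-21=47
Step 8: prey: 22+11-20=13; pred: 47+20-23=44
Step 9: prey: 13+6-11=8; pred: 44+11-22=33
Max prey = 39 at step 4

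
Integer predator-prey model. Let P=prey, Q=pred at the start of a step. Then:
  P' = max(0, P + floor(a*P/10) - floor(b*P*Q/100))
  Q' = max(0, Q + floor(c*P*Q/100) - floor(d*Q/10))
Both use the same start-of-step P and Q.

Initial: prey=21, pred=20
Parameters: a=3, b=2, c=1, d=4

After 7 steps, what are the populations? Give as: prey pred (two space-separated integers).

Step 1: prey: 21+6-8=19; pred: 20+4-8=16
Step 2: prey: 19+5-6=18; pred: 16+3-6=13
Step 3: prey: 18+5-4=19; pred: 13+2-5=10
Step 4: prey: 19+5-3=21; pred: 10+1-4=7
Step 5: prey: 21+6-2=25; pred: 7+1-2=6
Step 6: prey: 25+7-3=29; pred: 6+1-2=5
Step 7: prey: 29+8-2=35; pred: 5+1-2=4

Answer: 35 4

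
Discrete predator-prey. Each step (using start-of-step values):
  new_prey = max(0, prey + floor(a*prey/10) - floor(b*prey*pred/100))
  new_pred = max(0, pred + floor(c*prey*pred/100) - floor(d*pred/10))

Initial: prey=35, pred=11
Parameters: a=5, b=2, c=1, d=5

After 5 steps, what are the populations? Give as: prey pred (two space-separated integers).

Step 1: prey: 35+17-7=45; pred: 11+3-5=9
Step 2: prey: 45+22-8=59; pred: 9+4-4=9
Step 3: prey: 59+29-10=78; pred: 9+5-4=10
Step 4: prey: 78+39-15=102; pred: 10+7-5=12
Step 5: prey: 102+51-24=129; pred: 12+12-6=18

Answer: 129 18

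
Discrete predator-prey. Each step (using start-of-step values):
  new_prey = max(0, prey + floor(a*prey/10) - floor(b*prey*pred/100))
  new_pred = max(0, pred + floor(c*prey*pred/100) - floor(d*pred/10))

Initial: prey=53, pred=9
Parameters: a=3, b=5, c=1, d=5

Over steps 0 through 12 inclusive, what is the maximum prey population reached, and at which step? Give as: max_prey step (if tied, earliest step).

Answer: 110 12

Derivation:
Step 1: prey: 53+15-23=45; pred: 9+4-4=9
Step 2: prey: 45+13-20=38; pred: 9+4-4=9
Step 3: prey: 38+11-17=32; pred: 9+3-4=8
Step 4: prey: 32+9-12=29; pred: 8+2-4=6
Step 5: prey: 29+8-8=29; pred: 6+1-3=4
Step 6: prey: 29+8-5=32; pred: 4+1-2=3
Step 7: prey: 32+9-4=37; pred: 3+0-1=2
Step 8: prey: 37+11-3=45; pred: 2+0-1=1
Step 9: prey: 45+13-2=56; pred: 1+0-0=1
Step 10: prey: 56+16-2=70; pred: 1+0-0=1
Step 11: prey: 70+21-3=88; pred: 1+0-0=1
Step 12: prey: 88+26-4=110; pred: 1+0-0=1
Max prey = 110 at step 12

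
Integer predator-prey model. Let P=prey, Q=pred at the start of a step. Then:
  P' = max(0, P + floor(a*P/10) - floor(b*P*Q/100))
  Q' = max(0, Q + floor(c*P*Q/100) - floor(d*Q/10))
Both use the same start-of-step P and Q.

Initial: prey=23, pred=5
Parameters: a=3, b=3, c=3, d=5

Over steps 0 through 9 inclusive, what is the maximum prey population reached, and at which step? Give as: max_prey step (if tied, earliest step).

Step 1: prey: 23+6-3=26; pred: 5+3-2=6
Step 2: prey: 26+7-4=29; pred: 6+4-3=7
Step 3: prey: 29+8-6=31; pred: 7+6-3=10
Step 4: prey: 31+9-9=31; pred: 10+9-5=14
Step 5: prey: 31+9-13=27; pred: 14+13-7=20
Step 6: prey: 27+8-16=19; pred: 20+16-10=26
Step 7: prey: 19+5-14=10; pred: 26+14-13=27
Step 8: prey: 10+3-8=5; pred: 27+8-13=22
Step 9: prey: 5+1-3=3; pred: 22+3-11=14
Max prey = 31 at step 3

Answer: 31 3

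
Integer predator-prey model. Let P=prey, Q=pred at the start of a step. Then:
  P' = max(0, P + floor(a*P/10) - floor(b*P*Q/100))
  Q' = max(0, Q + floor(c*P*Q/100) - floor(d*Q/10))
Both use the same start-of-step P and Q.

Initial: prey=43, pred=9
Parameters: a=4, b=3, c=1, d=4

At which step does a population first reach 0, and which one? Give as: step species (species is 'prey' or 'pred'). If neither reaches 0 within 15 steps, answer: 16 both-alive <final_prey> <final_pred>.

Step 1: prey: 43+17-11=49; pred: 9+3-3=9
Step 2: prey: 49+19-13=55; pred: 9+4-3=10
Step 3: prey: 55+22-16=61; pred: 10+5-4=11
Step 4: prey: 61+24-20=65; pred: 11+6-4=13
Step 5: prey: 65+26-25=66; pred: 13+8-5=16
Step 6: prey: 66+26-31=61; pred: 16+10-6=20
Step 7: prey: 61+24-36=49; pred: 20+12-8=24
Step 8: prey: 49+19-35=33; pred: 24+11-9=26
Step 9: prey: 33+13-25=21; pred: 26+8-10=24
Step 10: prey: 21+8-15=14; pred: 24+5-9=20
Step 11: prey: 14+5-8=11; pred: 20+2-8=14
Step 12: prey: 11+4-4=11; pred: 14+1-5=10
Step 13: prey: 11+4-3=12; pred: 10+1-4=7
Step 14: prey: 12+4-2=14; pred: 7+0-2=5
Step 15: prey: 14+5-2=17; pred: 5+0-2=3
No extinction within 15 steps

Answer: 16 both-alive 17 3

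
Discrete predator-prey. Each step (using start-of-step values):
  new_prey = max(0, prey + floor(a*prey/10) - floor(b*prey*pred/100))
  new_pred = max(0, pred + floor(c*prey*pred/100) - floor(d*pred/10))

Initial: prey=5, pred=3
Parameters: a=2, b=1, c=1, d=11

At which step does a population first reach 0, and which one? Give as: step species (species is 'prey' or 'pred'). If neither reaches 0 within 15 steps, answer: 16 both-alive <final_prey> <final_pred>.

Answer: 1 pred

Derivation:
Step 1: prey: 5+1-0=6; pred: 3+0-3=0
First extinction: pred at step 1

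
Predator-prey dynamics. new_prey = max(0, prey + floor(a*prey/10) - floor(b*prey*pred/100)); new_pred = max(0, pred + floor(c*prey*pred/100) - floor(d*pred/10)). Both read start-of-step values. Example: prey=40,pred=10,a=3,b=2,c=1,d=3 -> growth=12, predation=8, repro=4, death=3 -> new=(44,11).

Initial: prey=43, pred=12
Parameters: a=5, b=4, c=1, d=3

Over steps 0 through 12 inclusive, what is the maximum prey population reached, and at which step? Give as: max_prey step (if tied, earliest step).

Answer: 44 1

Derivation:
Step 1: prey: 43+21-20=44; pred: 12+5-3=14
Step 2: prey: 44+22-24=42; pred: 14+6-4=16
Step 3: prey: 42+21-26=37; pred: 16+6-4=18
Step 4: prey: 37+18-26=29; pred: 18+6-5=19
Step 5: prey: 29+14-22=21; pred: 19+5-5=19
Step 6: prey: 21+10-15=16; pred: 19+3-5=17
Step 7: prey: 16+8-10=14; pred: 17+2-5=14
Step 8: prey: 14+7-7=14; pred: 14+1-4=11
Step 9: prey: 14+7-6=15; pred: 11+1-3=9
Step 10: prey: 15+7-5=17; pred: 9+1-2=8
Step 11: prey: 17+8-5=20; pred: 8+1-2=7
Step 12: prey: 20+10-5=25; pred: 7+1-2=6
Max prey = 44 at step 1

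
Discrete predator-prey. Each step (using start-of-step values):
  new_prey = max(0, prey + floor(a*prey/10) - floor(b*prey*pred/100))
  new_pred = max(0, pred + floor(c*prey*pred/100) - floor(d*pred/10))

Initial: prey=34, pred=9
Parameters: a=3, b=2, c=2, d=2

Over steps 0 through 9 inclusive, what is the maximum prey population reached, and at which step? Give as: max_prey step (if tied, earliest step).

Answer: 39 2

Derivation:
Step 1: prey: 34+10-6=38; pred: 9+6-1=14
Step 2: prey: 38+11-10=39; pred: 14+10-2=22
Step 3: prey: 39+11-17=33; pred: 22+17-4=35
Step 4: prey: 33+9-23=19; pred: 35+23-7=51
Step 5: prey: 19+5-19=5; pred: 51+19-10=60
Step 6: prey: 5+1-6=0; pred: 60+6-12=54
Step 7: prey: 0+0-0=0; pred: 54+0-10=44
Step 8: prey: 0+0-0=0; pred: 44+0-8=36
Step 9: prey: 0+0-0=0; pred: 36+0-7=29
Max prey = 39 at step 2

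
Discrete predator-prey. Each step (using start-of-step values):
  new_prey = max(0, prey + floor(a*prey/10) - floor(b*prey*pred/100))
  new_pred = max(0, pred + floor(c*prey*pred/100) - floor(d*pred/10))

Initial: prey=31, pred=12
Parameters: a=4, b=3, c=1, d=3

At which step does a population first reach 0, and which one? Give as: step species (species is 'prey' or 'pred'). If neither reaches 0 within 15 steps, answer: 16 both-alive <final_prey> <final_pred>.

Answer: 16 both-alive 21 11

Derivation:
Step 1: prey: 31+12-11=32; pred: 12+3-3=12
Step 2: prey: 32+12-11=33; pred: 12+3-3=12
Step 3: prey: 33+13-11=35; pred: 12+3-3=12
Step 4: prey: 35+14-12=37; pred: 12+4-3=13
Step 5: prey: 37+14-14=37; pred: 13+4-3=14
Step 6: prey: 37+14-15=36; pred: 14+5-4=15
Step 7: prey: 36+14-16=34; pred: 15+5-4=16
Step 8: prey: 34+13-16=31; pred: 16+5-4=17
Step 9: prey: 31+12-15=28; pred: 17+5-5=17
Step 10: prey: 28+11-14=25; pred: 17+4-5=16
Step 11: prey: 25+10-12=23; pred: 16+4-4=16
Step 12: prey: 23+9-11=21; pred: 16+3-4=15
Step 13: prey: 21+8-9=20; pred: 15+3-4=14
Step 14: prey: 20+8-8=20; pred: 14+2-4=12
Step 15: prey: 20+8-7=21; pred: 12+2-3=11
No extinction within 15 steps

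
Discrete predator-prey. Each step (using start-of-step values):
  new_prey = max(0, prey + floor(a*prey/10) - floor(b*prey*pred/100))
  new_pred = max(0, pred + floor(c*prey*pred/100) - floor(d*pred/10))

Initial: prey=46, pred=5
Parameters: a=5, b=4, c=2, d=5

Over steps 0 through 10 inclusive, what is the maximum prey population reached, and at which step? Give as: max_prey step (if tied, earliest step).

Step 1: prey: 46+23-9=60; pred: 5+4-2=7
Step 2: prey: 60+30-16=74; pred: 7+8-3=12
Step 3: prey: 74+37-35=76; pred: 12+17-6=23
Step 4: prey: 76+38-69=45; pred: 23+34-11=46
Step 5: prey: 45+22-82=0; pred: 46+41-23=64
Step 6: prey: 0+0-0=0; pred: 64+0-32=32
Step 7: prey: 0+0-0=0; pred: 32+0-16=16
Step 8: prey: 0+0-0=0; pred: 16+0-8=8
Step 9: prey: 0+0-0=0; pred: 8+0-4=4
Step 10: prey: 0+0-0=0; pred: 4+0-2=2
Max prey = 76 at step 3

Answer: 76 3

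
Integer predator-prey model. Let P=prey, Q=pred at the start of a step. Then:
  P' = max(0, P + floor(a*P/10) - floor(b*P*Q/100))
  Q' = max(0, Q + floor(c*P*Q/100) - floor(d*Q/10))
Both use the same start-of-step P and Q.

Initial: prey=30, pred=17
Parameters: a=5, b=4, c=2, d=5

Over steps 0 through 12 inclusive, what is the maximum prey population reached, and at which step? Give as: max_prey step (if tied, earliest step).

Answer: 60 12

Derivation:
Step 1: prey: 30+15-20=25; pred: 17+10-8=19
Step 2: prey: 25+12-19=18; pred: 19+9-9=19
Step 3: prey: 18+9-13=14; pred: 19+6-9=16
Step 4: prey: 14+7-8=13; pred: 16+4-8=12
Step 5: prey: 13+6-6=13; pred: 12+3-6=9
Step 6: prey: 13+6-4=15; pred: 9+2-4=7
Step 7: prey: 15+7-4=18; pred: 7+2-3=6
Step 8: prey: 18+9-4=23; pred: 6+2-3=5
Step 9: prey: 23+11-4=30; pred: 5+2-2=5
Step 10: prey: 30+15-6=39; pred: 5+3-2=6
Step 11: prey: 39+19-9=49; pred: 6+4-3=7
Step 12: prey: 49+24-13=60; pred: 7+6-3=10
Max prey = 60 at step 12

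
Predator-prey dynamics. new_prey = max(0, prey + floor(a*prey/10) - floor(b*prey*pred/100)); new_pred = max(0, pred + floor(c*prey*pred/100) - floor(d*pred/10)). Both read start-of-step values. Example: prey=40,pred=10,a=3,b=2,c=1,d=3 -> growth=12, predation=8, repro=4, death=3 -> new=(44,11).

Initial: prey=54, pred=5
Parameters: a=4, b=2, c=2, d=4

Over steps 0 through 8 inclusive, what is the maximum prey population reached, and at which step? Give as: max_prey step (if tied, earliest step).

Step 1: prey: 54+21-5=70; pred: 5+5-2=8
Step 2: prey: 70+28-11=87; pred: 8+11-3=16
Step 3: prey: 87+34-27=94; pred: 16+27-6=37
Step 4: prey: 94+37-69=62; pred: 37+69-14=92
Step 5: prey: 62+24-114=0; pred: 92+114-36=170
Step 6: prey: 0+0-0=0; pred: 170+0-68=102
Step 7: prey: 0+0-0=0; pred: 102+0-40=62
Step 8: prey: 0+0-0=0; pred: 62+0-24=38
Max prey = 94 at step 3

Answer: 94 3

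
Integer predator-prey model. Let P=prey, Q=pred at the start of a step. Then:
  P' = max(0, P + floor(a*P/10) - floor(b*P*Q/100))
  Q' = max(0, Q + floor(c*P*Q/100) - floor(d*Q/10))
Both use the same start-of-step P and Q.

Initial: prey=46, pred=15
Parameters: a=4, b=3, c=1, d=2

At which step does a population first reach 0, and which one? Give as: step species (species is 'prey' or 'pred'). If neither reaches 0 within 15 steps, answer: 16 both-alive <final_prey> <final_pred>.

Step 1: prey: 46+18-20=44; pred: 15+6-3=18
Step 2: prey: 44+17-23=38; pred: 18+7-3=22
Step 3: prey: 38+15-25=28; pred: 22+8-4=26
Step 4: prey: 28+11-21=18; pred: 26+7-5=28
Step 5: prey: 18+7-15=10; pred: 28+5-5=28
Step 6: prey: 10+4-8=6; pred: 28+2-5=25
Step 7: prey: 6+2-4=4; pred: 25+1-5=21
Step 8: prey: 4+1-2=3; pred: 21+0-4=17
Step 9: prey: 3+1-1=3; pred: 17+0-3=14
Step 10: prey: 3+1-1=3; pred: 14+0-2=12
Step 11: prey: 3+1-1=3; pred: 12+0-2=10
Step 12: prey: 3+1-0=4; pred: 10+0-2=8
Step 13: prey: 4+1-0=5; pred: 8+0-1=7
Step 14: prey: 5+2-1=6; pred: 7+0-1=6
Step 15: prey: 6+2-1=7; pred: 6+0-1=5
No extinction within 15 steps

Answer: 16 both-alive 7 5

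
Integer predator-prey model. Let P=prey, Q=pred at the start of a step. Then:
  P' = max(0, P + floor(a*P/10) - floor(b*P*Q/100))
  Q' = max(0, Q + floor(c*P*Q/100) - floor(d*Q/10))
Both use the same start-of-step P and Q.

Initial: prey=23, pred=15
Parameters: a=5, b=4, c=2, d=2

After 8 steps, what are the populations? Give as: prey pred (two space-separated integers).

Answer: 2 12

Derivation:
Step 1: prey: 23+11-13=21; pred: 15+6-3=18
Step 2: prey: 21+10-15=16; pred: 18+7-3=22
Step 3: prey: 16+8-14=10; pred: 22+7-4=25
Step 4: prey: 10+5-10=5; pred: 25+5-5=25
Step 5: prey: 5+2-5=2; pred: 25+2-5=22
Step 6: prey: 2+1-1=2; pred: 22+0-4=18
Step 7: prey: 2+1-1=2; pred: 18+0-3=15
Step 8: prey: 2+1-1=2; pred: 15+0-3=12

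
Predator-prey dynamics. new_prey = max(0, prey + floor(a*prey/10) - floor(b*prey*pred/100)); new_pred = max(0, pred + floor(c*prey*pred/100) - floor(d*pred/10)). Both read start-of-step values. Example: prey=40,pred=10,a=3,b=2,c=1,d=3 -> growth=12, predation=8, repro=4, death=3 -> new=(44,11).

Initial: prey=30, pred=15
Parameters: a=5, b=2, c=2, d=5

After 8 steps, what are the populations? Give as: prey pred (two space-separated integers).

Step 1: prey: 30+15-9=36; pred: 15+9-7=17
Step 2: prey: 36+18-12=42; pred: 17+12-8=21
Step 3: prey: 42+21-17=46; pred: 21+17-10=28
Step 4: prey: 46+23-25=44; pred: 28+25-14=39
Step 5: prey: 44+22-34=32; pred: 39+34-19=54
Step 6: prey: 32+16-34=14; pred: 54+34-27=61
Step 7: prey: 14+7-17=4; pred: 61+17-30=48
Step 8: prey: 4+2-3=3; pred: 48+3-24=27

Answer: 3 27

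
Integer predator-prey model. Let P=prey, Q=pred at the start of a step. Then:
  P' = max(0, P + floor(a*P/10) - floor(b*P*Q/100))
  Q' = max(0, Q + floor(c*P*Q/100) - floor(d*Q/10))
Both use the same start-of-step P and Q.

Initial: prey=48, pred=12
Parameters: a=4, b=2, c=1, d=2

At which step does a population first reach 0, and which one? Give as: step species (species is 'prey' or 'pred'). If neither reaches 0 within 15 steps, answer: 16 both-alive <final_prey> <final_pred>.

Answer: 16 both-alive 1 11

Derivation:
Step 1: prey: 48+19-11=56; pred: 12+5-2=15
Step 2: prey: 56+22-16=62; pred: 15+8-3=20
Step 3: prey: 62+24-24=62; pred: 20+12-4=28
Step 4: prey: 62+24-34=52; pred: 28+17-5=40
Step 5: prey: 52+20-41=31; pred: 40+20-8=52
Step 6: prey: 31+12-32=11; pred: 52+16-10=58
Step 7: prey: 11+4-12=3; pred: 58+6-11=53
Step 8: prey: 3+1-3=1; pred: 53+1-10=44
Step 9: prey: 1+0-0=1; pred: 44+0-8=36
Step 10: prey: 1+0-0=1; pred: 36+0-7=29
Step 11: prey: 1+0-0=1; pred: 29+0-5=24
Step 12: prey: 1+0-0=1; pred: 24+0-4=20
Step 13: prey: 1+0-0=1; pred: 20+0-4=16
Step 14: prey: 1+0-0=1; pred: 16+0-3=13
Step 15: prey: 1+0-0=1; pred: 13+0-2=11
No extinction within 15 steps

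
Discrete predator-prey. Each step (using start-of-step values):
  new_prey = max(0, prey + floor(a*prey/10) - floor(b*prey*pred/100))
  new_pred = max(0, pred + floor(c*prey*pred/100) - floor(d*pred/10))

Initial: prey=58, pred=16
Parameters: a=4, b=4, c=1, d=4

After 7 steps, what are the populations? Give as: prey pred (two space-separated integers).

Answer: 13 4

Derivation:
Step 1: prey: 58+23-37=44; pred: 16+9-6=19
Step 2: prey: 44+17-33=28; pred: 19+8-7=20
Step 3: prey: 28+11-22=17; pred: 20+5-8=17
Step 4: prey: 17+6-11=12; pred: 17+2-6=13
Step 5: prey: 12+4-6=10; pred: 13+1-5=9
Step 6: prey: 10+4-3=11; pred: 9+0-3=6
Step 7: prey: 11+4-2=13; pred: 6+0-2=4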